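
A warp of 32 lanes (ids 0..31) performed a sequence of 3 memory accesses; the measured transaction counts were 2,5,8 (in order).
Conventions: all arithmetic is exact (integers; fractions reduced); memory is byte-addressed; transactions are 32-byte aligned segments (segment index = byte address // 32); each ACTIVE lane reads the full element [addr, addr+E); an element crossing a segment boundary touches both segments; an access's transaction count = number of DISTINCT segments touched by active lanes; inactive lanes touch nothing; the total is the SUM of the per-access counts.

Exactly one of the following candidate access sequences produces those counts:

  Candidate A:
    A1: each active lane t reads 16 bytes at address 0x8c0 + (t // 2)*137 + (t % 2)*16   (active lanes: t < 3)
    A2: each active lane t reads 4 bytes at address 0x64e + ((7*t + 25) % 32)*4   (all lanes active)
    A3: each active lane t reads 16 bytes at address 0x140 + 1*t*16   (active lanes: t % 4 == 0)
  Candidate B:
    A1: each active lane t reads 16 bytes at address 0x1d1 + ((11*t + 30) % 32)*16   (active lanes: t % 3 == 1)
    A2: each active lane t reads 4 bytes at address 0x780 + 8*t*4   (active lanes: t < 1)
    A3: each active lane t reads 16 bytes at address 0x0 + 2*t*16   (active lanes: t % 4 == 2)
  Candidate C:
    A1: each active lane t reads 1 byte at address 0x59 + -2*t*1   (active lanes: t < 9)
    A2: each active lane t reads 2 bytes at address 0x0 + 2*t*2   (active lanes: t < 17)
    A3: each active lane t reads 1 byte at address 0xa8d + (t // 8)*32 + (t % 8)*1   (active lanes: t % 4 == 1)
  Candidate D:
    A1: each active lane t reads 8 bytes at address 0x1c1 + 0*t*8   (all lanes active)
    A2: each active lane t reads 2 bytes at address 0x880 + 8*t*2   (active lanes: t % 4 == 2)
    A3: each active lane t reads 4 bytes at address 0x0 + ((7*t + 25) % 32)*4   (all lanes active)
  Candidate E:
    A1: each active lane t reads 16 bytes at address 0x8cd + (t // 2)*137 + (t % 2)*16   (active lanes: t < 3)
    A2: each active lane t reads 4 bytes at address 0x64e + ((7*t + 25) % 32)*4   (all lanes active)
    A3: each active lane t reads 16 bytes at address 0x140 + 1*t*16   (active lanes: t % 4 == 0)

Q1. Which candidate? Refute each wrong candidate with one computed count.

B: A1 gives 6 transactions, not 2
C: A1 gives 1 transaction, not 2
D: A1 gives 1 transaction, not 2
E: A1 gives 4 transactions, not 2
A: all counts match (2,5,8)

Answer: A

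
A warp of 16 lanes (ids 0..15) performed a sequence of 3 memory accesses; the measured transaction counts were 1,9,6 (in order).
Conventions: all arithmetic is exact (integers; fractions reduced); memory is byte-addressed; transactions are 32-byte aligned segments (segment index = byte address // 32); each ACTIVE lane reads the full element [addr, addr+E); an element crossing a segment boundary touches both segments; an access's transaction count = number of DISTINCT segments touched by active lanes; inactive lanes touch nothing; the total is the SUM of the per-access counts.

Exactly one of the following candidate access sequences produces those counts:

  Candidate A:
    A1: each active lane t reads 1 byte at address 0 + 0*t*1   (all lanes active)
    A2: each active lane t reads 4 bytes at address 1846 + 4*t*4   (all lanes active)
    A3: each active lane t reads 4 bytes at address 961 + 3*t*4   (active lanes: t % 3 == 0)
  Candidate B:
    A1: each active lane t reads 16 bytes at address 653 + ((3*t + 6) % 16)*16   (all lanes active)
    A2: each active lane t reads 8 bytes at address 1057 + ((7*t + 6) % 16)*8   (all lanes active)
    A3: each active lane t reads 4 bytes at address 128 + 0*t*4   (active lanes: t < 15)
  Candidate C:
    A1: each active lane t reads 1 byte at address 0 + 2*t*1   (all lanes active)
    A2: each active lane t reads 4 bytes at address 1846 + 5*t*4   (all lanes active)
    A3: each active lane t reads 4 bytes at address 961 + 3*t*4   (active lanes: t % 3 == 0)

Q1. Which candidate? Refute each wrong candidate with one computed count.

B: A1 gives 9 transactions, not 1
C: A2 gives 11 transactions, not 9
A: all counts match (1,9,6)

Answer: A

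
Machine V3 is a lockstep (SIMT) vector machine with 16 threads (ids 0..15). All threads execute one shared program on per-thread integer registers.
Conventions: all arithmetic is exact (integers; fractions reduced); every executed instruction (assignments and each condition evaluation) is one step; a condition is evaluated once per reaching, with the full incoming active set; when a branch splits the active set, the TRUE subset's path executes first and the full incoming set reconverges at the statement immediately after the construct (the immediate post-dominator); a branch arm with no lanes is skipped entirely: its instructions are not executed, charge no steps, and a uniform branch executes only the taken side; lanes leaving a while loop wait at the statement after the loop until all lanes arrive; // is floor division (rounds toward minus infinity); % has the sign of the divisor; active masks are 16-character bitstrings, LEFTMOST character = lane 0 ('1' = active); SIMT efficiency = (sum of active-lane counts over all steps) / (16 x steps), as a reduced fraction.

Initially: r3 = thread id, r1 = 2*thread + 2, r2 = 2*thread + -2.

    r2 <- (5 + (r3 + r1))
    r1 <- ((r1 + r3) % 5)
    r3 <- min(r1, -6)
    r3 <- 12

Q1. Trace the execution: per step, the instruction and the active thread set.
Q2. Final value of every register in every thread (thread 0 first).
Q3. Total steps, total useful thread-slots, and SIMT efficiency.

step 0: r2 <- (5 + (r3 + r1))        1111111111111111
step 1: r1 <- ((r1 + r3) % 5)        1111111111111111
step 2: r3 <- min(r1, -6)            1111111111111111
step 3: r3 <- 12                     1111111111111111

Answer: 4 steps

r3: 12,12,12,12,12,12,12,12,12,12,12,12,12,12,12,12
r1: 2,0,3,1,4,2,0,3,1,4,2,0,3,1,4,2
r2: 7,10,13,16,19,22,25,28,31,34,37,40,43,46,49,52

steps = 4; useful = 64; efficiency = 64/64 = 1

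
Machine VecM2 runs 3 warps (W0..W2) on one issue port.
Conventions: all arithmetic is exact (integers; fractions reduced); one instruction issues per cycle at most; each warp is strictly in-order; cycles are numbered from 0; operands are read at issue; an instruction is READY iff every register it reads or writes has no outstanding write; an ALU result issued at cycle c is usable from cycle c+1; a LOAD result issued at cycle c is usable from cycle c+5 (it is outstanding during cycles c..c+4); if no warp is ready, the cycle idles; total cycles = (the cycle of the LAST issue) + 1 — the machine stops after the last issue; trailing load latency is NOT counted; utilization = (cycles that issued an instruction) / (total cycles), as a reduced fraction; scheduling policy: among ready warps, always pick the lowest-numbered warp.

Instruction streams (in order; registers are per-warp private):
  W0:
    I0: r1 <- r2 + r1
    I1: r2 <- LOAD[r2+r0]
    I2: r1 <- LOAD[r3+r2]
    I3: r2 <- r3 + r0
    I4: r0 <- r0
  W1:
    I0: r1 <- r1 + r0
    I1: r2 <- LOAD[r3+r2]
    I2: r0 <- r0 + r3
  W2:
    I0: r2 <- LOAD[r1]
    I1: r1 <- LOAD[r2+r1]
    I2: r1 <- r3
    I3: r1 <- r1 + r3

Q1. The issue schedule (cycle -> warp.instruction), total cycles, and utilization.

cycle 0: W0.I0
cycle 1: W0.I1
cycle 2: W1.I0
cycle 3: W1.I1
cycle 4: W1.I2
cycle 5: W2.I0
cycle 6: W0.I2
cycle 7: W0.I3
cycle 8: W0.I4
cycle 9: idle
cycle 10: W2.I1
cycle 11: idle
cycle 12: idle
cycle 13: idle
cycle 14: idle
cycle 15: W2.I2
cycle 16: W2.I3

Answer: 17 cycles, utilization 12/17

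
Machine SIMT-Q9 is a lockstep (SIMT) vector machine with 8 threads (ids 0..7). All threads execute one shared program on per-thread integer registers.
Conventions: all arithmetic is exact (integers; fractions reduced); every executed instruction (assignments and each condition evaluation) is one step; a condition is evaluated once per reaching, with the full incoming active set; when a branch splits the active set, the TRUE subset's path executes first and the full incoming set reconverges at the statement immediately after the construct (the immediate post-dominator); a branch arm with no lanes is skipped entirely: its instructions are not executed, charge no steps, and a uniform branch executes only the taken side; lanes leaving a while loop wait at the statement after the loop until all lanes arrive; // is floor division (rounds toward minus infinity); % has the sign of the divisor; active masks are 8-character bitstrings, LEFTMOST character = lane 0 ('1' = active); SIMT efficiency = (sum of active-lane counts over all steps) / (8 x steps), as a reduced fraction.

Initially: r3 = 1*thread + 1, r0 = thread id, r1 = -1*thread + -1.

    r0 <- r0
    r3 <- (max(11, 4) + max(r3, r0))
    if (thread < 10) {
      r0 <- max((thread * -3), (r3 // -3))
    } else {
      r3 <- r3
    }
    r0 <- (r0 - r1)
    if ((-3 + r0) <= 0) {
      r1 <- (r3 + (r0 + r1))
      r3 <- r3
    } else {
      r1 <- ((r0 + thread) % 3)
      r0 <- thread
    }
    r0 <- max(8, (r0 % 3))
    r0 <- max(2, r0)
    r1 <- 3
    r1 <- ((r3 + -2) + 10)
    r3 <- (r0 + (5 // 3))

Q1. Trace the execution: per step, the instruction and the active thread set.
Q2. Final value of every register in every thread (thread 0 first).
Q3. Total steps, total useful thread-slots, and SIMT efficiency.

step 0: r0 <- r0                     11111111
step 1: r3 <- (max(11, 4) + max(r3, r0)) 11111111
step 2: eval (thread < 10)           11111111
step 3: r0 <- max((thread * -3), (r3 // -3)) 11111111
step 4: r0 <- (r0 - r1)              11111111
step 5: eval ((-3 + r0) <= 0)        11111111
step 6: r1 <- (r3 + (r0 + r1))       11111111
step 7: r3 <- r3                     11111111
step 8: r0 <- max(8, (r0 % 3))       11111111
step 9: r0 <- max(2, r0)             11111111
step 10: r1 <- 3                      11111111
step 11: r1 <- ((r3 + -2) + 10)       11111111
step 12: r3 <- (r0 + (5 // 3))        11111111

Answer: 13 steps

r3: 9,9,9,9,9,9,9,9
r0: 8,8,8,8,8,8,8,8
r1: 20,21,22,23,24,25,26,27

steps = 13; useful = 104; efficiency = 104/104 = 1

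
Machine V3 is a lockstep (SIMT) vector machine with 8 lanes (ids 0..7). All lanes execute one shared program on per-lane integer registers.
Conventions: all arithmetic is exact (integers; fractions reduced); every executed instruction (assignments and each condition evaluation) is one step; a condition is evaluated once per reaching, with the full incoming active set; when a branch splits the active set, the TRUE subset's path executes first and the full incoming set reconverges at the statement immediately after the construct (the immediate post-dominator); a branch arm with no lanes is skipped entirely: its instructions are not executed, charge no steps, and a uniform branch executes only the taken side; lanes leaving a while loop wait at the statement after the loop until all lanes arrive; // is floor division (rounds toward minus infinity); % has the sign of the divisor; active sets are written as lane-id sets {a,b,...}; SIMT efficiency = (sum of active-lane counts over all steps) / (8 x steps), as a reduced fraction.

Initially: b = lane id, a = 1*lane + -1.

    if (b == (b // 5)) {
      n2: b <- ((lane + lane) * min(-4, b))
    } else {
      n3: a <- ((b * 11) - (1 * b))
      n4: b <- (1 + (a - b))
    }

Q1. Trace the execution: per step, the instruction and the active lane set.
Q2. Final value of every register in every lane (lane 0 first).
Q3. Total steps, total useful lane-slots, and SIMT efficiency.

step 0: eval (b == (b // 5))         {0,1,2,3,4,5,6,7}
step 1: b <- ((lane + lane) * min(-4, b)) {0}
step 2: a <- ((b * 11) - (1 * b))    {1,2,3,4,5,6,7}
step 3: b <- (1 + (a - b))           {1,2,3,4,5,6,7}

Answer: 4 steps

b: 0,10,19,28,37,46,55,64
a: -1,10,20,30,40,50,60,70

steps = 4; useful = 23; efficiency = 23/32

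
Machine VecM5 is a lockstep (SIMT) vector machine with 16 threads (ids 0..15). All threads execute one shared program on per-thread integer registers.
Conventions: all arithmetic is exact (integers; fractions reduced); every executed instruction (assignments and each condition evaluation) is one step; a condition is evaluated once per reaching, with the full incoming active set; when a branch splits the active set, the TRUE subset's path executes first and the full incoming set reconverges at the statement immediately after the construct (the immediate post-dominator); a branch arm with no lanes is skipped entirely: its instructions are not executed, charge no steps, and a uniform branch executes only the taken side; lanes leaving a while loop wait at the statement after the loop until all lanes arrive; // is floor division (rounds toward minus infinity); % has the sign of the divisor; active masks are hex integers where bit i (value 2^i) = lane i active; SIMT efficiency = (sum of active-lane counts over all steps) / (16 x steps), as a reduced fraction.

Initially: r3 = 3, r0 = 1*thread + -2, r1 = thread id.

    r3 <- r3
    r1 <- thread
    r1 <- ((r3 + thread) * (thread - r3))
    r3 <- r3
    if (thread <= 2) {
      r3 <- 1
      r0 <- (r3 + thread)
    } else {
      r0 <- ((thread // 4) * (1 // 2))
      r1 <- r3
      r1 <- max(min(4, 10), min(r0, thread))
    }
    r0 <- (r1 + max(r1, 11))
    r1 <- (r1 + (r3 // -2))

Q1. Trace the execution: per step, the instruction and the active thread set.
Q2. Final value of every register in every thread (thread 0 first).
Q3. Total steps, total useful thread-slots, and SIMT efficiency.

step 0: r3 <- r3                     0xffff
step 1: r1 <- thread                 0xffff
step 2: r1 <- ((r3 + thread) * (thread - r3)) 0xffff
step 3: r3 <- r3                     0xffff
step 4: eval (thread <= 2)           0xffff
step 5: r3 <- 1                      0x0007
step 6: r0 <- (r3 + thread)          0x0007
step 7: r0 <- ((thread // 4) * (1 // 2)) 0xfff8
step 8: r1 <- r3                     0xfff8
step 9: r1 <- max(min(4, 10), min(r0, thread)) 0xfff8
step 10: r0 <- (r1 + max(r1, 11))     0xffff
step 11: r1 <- (r1 + (r3 // -2))      0xffff

Answer: 12 steps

r3: 1,1,1,3,3,3,3,3,3,3,3,3,3,3,3,3
r0: 2,3,6,15,15,15,15,15,15,15,15,15,15,15,15,15
r1: -10,-9,-6,2,2,2,2,2,2,2,2,2,2,2,2,2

steps = 12; useful = 157; efficiency = 157/192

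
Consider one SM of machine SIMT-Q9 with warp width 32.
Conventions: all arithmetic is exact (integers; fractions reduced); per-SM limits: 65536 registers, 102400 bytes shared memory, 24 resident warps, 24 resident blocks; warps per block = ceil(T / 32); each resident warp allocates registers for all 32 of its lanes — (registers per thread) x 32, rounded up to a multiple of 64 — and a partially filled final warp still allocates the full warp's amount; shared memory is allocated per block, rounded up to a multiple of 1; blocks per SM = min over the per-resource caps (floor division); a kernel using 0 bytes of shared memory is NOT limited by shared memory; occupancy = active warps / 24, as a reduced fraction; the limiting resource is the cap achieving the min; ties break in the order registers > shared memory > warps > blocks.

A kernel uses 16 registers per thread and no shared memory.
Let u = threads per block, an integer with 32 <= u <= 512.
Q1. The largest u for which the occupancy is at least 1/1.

Answer: u = 384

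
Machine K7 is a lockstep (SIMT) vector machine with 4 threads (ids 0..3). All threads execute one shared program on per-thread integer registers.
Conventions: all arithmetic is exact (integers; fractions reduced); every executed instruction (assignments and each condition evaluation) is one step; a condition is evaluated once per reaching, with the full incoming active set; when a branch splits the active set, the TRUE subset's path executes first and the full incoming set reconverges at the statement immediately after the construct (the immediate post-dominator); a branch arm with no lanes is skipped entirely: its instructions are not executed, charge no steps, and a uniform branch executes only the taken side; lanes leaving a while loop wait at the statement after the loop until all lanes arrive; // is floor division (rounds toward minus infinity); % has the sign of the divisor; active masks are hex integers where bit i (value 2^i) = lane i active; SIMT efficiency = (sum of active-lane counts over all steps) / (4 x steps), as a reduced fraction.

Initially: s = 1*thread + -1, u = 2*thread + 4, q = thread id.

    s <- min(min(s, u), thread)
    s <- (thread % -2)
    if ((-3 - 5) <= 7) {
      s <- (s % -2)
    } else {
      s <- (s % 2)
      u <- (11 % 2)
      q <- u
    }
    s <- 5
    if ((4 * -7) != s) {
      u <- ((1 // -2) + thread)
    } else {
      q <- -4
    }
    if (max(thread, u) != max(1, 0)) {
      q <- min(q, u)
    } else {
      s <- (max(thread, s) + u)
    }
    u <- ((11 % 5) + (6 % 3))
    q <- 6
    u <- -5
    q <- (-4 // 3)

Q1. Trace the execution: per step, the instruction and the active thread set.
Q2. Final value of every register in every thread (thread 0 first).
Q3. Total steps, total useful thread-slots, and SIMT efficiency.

step 0: s <- min(min(s, u), thread)  0xf
step 1: s <- (thread % -2)           0xf
step 2: eval ((-3 - 5) <= 7)         0xf
step 3: s <- (s % -2)                0xf
step 4: s <- 5                       0xf
step 5: eval ((4 * -7) != s)         0xf
step 6: u <- ((1 // -2) + thread)    0xf
step 7: eval (max(thread, u) != max(1, 0)) 0xf
step 8: q <- min(q, u)               0xd
step 9: s <- (max(thread, s) + u)    0x2
step 10: u <- ((11 % 5) + (6 % 3))    0xf
step 11: q <- 6                       0xf
step 12: u <- -5                      0xf
step 13: q <- (-4 // 3)               0xf

Answer: 14 steps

s: 5,5,5,5
u: -5,-5,-5,-5
q: -2,-2,-2,-2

steps = 14; useful = 52; efficiency = 52/56 = 13/14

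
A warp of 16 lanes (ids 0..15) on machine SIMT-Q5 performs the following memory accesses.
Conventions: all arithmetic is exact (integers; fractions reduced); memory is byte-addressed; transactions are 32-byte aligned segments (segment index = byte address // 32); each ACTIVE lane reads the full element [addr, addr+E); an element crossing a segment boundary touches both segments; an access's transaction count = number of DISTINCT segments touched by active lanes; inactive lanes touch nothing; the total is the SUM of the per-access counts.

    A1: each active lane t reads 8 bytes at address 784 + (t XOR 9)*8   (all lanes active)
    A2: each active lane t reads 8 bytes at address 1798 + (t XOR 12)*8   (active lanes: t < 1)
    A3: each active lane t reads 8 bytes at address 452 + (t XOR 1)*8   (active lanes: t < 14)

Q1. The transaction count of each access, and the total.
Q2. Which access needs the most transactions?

A1: 5 transactions
A2: 1 transaction
A3: 4 transactions

Answer: 5,1,4; total 10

Answer: A1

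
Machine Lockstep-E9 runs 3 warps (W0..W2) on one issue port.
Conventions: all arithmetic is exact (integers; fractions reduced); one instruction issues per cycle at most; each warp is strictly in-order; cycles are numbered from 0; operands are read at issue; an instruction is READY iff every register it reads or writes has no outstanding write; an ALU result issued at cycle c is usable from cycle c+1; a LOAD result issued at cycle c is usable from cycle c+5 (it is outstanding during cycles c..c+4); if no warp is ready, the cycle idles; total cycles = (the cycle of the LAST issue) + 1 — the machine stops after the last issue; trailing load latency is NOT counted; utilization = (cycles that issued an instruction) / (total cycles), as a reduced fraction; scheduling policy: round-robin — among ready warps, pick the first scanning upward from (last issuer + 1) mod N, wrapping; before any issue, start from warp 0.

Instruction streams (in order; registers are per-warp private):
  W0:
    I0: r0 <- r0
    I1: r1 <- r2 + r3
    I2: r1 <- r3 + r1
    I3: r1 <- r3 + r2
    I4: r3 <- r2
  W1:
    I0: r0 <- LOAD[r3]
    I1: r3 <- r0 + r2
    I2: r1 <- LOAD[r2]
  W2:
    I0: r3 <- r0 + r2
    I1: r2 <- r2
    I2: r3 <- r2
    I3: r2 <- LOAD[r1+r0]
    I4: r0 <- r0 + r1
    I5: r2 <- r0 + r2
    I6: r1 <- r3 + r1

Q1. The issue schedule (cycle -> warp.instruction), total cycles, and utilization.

cycle 0: W0.I0
cycle 1: W1.I0
cycle 2: W2.I0
cycle 3: W0.I1
cycle 4: W2.I1
cycle 5: W0.I2
cycle 6: W1.I1
cycle 7: W2.I2
cycle 8: W0.I3
cycle 9: W1.I2
cycle 10: W2.I3
cycle 11: W0.I4
cycle 12: W2.I4
cycle 13: idle
cycle 14: idle
cycle 15: W2.I5
cycle 16: W2.I6

Answer: 17 cycles, utilization 15/17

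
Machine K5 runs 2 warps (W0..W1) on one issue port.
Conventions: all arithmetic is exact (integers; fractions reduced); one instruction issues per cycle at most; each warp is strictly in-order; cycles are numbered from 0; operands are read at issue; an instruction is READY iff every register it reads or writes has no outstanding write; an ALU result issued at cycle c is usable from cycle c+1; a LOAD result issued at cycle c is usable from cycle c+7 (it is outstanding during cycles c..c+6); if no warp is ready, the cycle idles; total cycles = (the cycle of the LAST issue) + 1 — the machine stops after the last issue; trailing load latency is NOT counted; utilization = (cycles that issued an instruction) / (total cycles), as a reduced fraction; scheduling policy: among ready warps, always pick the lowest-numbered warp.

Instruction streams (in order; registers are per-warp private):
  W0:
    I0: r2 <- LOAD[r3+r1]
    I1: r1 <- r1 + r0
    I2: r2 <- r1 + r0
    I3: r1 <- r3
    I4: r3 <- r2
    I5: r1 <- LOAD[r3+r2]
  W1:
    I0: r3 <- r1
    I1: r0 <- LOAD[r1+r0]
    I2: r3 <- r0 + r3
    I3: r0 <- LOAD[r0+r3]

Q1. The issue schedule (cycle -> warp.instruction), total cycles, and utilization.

cycle 0: W0.I0
cycle 1: W0.I1
cycle 2: W1.I0
cycle 3: W1.I1
cycle 4: idle
cycle 5: idle
cycle 6: idle
cycle 7: W0.I2
cycle 8: W0.I3
cycle 9: W0.I4
cycle 10: W0.I5
cycle 11: W1.I2
cycle 12: W1.I3

Answer: 13 cycles, utilization 10/13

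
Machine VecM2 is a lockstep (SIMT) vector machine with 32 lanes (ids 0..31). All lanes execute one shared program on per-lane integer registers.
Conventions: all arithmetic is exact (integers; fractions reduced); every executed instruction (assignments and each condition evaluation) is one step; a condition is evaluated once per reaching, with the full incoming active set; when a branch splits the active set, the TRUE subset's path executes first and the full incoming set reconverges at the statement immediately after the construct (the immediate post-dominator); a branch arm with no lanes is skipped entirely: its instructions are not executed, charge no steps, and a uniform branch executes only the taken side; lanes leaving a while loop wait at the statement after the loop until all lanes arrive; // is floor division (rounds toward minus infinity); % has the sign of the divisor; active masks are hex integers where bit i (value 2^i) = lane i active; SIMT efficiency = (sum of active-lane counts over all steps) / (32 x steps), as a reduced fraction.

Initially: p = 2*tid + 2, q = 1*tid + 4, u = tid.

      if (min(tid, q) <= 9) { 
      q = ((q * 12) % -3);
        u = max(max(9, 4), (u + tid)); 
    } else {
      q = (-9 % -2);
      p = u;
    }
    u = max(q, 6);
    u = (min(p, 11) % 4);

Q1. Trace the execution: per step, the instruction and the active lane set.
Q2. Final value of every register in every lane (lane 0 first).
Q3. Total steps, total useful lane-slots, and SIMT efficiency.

step 0: eval (min(tid, q) <= 9)      0xffffffff
step 1: q <- ((q * 12) % -3)         0x000003ff
step 2: u <- max(max(9, 4), (u + tid)) 0x000003ff
step 3: q <- (-9 % -2)               0xfffffc00
step 4: p <- u                       0xfffffc00
step 5: u <- max(q, 6)               0xffffffff
step 6: u <- (min(p, 11) % 4)        0xffffffff

Answer: 7 steps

p: 2,4,6,8,10,12,14,16,18,20,10,11,12,13,14,15,16,17,18,19,20,21,22,23,24,25,26,27,28,29,30,31
q: 0,0,0,0,0,0,0,0,0,0,-1,-1,-1,-1,-1,-1,-1,-1,-1,-1,-1,-1,-1,-1,-1,-1,-1,-1,-1,-1,-1,-1
u: 2,0,2,0,2,3,3,3,3,3,2,3,3,3,3,3,3,3,3,3,3,3,3,3,3,3,3,3,3,3,3,3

steps = 7; useful = 160; efficiency = 160/224 = 5/7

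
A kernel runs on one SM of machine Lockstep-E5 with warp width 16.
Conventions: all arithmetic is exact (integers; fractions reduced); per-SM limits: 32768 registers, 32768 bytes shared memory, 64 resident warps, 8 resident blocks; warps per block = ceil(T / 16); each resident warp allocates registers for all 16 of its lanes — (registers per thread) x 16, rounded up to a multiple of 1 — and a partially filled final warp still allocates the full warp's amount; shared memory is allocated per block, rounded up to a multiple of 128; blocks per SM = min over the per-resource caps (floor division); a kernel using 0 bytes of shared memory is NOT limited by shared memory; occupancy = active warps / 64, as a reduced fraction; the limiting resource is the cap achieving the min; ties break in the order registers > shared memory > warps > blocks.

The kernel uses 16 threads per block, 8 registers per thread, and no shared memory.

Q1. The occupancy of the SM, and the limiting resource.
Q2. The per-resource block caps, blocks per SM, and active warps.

Answer: occupancy 1/8, limited by blocks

registers: 256 blocks
shared memory: no limit (kernel uses none)
warps: 64 blocks
blocks: 8 blocks

Answer: 8 blocks, 8 active warps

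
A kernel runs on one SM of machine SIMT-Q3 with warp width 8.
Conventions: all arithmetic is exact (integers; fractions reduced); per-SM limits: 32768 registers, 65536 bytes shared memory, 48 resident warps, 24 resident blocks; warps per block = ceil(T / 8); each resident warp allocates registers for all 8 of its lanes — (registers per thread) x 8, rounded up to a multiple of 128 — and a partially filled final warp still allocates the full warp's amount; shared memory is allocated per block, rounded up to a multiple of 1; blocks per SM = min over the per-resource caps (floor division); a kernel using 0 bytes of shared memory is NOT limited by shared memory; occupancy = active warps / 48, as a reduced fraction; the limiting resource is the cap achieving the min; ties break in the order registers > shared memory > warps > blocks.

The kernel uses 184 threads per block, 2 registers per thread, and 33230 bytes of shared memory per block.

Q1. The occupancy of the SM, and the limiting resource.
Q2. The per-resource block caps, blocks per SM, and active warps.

Answer: occupancy 23/48, limited by shared memory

registers: 11 blocks
shared memory: 1 block
warps: 2 blocks
blocks: 24 blocks

Answer: 1 block, 23 active warps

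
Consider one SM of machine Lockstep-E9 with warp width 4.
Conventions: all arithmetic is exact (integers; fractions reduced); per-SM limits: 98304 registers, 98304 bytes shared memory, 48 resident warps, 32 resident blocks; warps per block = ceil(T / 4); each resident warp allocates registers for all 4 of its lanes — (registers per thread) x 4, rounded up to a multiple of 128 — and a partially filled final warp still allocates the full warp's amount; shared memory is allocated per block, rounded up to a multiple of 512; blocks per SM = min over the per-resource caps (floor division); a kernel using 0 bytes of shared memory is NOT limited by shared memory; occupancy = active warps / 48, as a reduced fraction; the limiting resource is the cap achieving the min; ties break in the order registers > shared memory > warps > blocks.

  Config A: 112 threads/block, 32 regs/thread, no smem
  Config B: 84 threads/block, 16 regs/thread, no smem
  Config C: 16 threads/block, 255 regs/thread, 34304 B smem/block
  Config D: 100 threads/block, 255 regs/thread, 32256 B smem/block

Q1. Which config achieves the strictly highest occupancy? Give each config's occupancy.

occupancies: A 7/12, B 7/8, C 1/6, D 25/48

Answer: B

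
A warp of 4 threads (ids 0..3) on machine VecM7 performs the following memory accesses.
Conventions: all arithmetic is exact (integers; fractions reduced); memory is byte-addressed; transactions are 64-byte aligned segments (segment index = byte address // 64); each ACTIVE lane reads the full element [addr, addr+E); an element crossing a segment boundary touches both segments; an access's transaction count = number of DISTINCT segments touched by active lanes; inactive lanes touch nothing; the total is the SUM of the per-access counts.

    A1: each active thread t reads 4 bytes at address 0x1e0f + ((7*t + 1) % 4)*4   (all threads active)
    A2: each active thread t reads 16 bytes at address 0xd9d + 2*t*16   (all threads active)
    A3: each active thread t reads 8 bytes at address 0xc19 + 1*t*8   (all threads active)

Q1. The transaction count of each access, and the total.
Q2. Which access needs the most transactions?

A1: 1 transaction
A2: 3 transactions
A3: 1 transaction

Answer: 1,3,1; total 5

Answer: A2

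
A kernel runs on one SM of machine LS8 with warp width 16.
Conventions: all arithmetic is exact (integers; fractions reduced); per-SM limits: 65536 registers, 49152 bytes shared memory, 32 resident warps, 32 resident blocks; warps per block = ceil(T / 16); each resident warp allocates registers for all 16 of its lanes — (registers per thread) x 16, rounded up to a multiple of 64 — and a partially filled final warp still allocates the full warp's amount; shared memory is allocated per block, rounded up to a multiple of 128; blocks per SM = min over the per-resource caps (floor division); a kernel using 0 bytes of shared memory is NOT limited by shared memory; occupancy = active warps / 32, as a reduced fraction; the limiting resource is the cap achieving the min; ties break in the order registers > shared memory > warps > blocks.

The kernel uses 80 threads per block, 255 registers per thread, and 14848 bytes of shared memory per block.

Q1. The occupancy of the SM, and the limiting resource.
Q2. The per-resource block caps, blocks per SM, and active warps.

Answer: occupancy 15/32, limited by registers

registers: 3 blocks
shared memory: 3 blocks
warps: 6 blocks
blocks: 32 blocks

Answer: 3 blocks, 15 active warps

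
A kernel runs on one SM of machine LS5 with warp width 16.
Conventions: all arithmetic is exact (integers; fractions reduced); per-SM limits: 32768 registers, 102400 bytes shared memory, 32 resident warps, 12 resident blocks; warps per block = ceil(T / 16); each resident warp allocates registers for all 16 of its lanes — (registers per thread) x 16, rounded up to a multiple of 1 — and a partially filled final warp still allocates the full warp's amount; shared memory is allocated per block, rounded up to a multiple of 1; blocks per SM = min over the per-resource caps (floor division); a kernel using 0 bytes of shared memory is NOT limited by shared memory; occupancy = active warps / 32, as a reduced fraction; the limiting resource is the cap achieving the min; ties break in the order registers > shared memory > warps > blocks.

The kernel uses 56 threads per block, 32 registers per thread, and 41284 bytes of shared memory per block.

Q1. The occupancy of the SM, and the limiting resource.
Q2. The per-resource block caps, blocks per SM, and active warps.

Answer: occupancy 1/4, limited by shared memory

registers: 16 blocks
shared memory: 2 blocks
warps: 8 blocks
blocks: 12 blocks

Answer: 2 blocks, 8 active warps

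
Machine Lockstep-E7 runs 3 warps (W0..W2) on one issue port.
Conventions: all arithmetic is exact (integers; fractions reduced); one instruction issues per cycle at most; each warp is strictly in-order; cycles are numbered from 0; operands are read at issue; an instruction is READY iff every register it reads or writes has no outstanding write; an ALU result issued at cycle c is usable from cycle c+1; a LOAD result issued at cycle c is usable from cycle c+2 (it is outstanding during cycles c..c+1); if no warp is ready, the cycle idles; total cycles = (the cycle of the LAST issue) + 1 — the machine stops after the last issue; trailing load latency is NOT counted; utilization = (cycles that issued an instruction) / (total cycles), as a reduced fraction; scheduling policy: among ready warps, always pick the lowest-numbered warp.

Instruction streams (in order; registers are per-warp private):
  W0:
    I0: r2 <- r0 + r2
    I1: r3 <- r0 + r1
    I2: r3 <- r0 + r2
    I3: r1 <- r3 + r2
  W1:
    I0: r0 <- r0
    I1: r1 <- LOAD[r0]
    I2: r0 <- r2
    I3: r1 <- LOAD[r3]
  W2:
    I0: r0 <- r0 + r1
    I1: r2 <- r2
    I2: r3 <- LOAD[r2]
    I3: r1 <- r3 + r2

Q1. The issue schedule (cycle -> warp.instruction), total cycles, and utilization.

cycle 0: W0.I0
cycle 1: W0.I1
cycle 2: W0.I2
cycle 3: W0.I3
cycle 4: W1.I0
cycle 5: W1.I1
cycle 6: W1.I2
cycle 7: W1.I3
cycle 8: W2.I0
cycle 9: W2.I1
cycle 10: W2.I2
cycle 11: idle
cycle 12: W2.I3

Answer: 13 cycles, utilization 12/13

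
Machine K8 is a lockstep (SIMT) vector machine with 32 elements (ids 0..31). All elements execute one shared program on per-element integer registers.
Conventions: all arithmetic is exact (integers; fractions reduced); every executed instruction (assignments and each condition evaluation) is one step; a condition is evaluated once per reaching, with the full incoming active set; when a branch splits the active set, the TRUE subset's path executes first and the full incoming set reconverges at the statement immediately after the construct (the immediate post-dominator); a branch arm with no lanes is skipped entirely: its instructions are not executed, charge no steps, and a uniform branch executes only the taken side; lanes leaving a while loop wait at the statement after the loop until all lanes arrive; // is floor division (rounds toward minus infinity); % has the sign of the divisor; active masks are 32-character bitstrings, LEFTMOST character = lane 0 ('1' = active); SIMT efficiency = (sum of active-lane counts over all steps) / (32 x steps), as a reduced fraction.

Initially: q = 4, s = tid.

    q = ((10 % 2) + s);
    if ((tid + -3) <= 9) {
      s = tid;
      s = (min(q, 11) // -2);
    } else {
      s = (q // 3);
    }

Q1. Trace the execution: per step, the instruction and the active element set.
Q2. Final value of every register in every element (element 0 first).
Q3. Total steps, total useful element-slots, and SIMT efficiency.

step 0: q <- ((10 % 2) + s)          11111111111111111111111111111111
step 1: eval ((tid + -3) <= 9)       11111111111111111111111111111111
step 2: s <- tid                     11111111111110000000000000000000
step 3: s <- (min(q, 11) // -2)      11111111111110000000000000000000
step 4: s <- (q // 3)                00000000000001111111111111111111

Answer: 5 steps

q: 0,1,2,3,4,5,6,7,8,9,10,11,12,13,14,15,16,17,18,19,20,21,22,23,24,25,26,27,28,29,30,31
s: 0,-1,-1,-2,-2,-3,-3,-4,-4,-5,-5,-6,-6,4,4,5,5,5,6,6,6,7,7,7,8,8,8,9,9,9,10,10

steps = 5; useful = 109; efficiency = 109/160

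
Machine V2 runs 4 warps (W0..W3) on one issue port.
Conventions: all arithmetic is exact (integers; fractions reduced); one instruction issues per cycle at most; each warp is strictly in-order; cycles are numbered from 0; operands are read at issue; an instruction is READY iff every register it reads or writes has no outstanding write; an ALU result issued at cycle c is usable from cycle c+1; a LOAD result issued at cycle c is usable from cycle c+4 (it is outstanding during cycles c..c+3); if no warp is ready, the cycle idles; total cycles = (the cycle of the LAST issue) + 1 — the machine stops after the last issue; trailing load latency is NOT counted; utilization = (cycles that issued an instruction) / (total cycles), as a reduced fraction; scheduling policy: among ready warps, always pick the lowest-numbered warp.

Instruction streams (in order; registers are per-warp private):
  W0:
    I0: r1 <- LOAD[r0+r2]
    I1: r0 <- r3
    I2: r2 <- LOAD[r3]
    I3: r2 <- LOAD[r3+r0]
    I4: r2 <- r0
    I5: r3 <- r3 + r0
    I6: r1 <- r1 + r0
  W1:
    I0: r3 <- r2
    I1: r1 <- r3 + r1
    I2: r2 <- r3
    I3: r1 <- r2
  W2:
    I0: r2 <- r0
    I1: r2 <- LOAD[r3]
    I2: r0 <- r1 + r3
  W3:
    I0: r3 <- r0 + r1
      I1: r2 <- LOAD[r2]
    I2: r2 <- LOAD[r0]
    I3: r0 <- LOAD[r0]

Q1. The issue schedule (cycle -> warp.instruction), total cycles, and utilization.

cycle 0: W0.I0
cycle 1: W0.I1
cycle 2: W0.I2
cycle 3: W1.I0
cycle 4: W1.I1
cycle 5: W1.I2
cycle 6: W0.I3
cycle 7: W1.I3
cycle 8: W2.I0
cycle 9: W2.I1
cycle 10: W0.I4
cycle 11: W0.I5
cycle 12: W0.I6
cycle 13: W2.I2
cycle 14: W3.I0
cycle 15: W3.I1
cycle 16: idle
cycle 17: idle
cycle 18: idle
cycle 19: W3.I2
cycle 20: W3.I3

Answer: 21 cycles, utilization 6/7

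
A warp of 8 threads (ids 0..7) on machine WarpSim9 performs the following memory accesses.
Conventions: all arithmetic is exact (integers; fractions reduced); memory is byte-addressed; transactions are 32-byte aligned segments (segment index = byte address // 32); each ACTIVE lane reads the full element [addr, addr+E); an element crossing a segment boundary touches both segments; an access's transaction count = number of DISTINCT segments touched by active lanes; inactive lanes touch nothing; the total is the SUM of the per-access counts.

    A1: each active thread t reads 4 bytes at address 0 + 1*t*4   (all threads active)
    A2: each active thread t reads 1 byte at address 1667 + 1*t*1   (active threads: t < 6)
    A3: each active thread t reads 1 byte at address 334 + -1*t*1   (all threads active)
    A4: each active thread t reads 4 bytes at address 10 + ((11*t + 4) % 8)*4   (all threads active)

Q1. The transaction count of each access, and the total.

A1: 1 transaction
A2: 1 transaction
A3: 1 transaction
A4: 2 transactions

Answer: 1,1,1,2; total 5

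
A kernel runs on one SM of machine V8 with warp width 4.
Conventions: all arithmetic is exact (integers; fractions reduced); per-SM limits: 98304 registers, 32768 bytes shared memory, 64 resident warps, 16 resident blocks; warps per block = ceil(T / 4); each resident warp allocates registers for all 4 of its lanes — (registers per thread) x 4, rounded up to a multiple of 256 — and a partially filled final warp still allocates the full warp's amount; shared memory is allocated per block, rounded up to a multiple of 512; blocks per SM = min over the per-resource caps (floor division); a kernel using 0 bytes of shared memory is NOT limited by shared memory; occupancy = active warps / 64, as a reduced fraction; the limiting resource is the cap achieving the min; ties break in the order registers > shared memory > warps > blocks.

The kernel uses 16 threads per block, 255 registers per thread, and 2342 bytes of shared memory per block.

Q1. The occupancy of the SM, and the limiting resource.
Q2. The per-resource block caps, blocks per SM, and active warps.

Answer: occupancy 3/4, limited by shared memory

registers: 24 blocks
shared memory: 12 blocks
warps: 16 blocks
blocks: 16 blocks

Answer: 12 blocks, 48 active warps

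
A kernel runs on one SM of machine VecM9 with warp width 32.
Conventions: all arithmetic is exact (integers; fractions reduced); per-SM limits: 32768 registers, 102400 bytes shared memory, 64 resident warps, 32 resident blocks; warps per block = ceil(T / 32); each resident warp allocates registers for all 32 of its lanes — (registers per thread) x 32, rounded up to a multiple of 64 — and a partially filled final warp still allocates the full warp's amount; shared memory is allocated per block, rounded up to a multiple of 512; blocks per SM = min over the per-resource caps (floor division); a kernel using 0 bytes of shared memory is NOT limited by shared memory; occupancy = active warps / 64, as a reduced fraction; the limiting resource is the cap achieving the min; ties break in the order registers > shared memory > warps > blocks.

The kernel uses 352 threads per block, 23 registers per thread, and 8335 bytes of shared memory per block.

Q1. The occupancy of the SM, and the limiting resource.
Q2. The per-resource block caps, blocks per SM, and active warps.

Answer: occupancy 33/64, limited by registers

registers: 3 blocks
shared memory: 11 blocks
warps: 5 blocks
blocks: 32 blocks

Answer: 3 blocks, 33 active warps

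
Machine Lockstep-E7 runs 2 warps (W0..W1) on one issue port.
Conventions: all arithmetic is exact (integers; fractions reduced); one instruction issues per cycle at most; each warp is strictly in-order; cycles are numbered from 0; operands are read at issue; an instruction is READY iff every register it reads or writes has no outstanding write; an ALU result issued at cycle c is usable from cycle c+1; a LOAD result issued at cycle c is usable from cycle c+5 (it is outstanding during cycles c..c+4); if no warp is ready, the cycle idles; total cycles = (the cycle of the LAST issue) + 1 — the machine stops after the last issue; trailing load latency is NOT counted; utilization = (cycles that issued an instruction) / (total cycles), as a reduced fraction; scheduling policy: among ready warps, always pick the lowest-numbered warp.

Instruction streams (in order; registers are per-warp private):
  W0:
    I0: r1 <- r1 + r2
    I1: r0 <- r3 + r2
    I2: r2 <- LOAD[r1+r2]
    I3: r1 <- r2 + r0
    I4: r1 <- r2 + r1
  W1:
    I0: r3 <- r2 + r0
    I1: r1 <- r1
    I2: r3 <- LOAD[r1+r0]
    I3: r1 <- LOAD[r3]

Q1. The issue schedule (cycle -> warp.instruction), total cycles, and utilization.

cycle 0: W0.I0
cycle 1: W0.I1
cycle 2: W0.I2
cycle 3: W1.I0
cycle 4: W1.I1
cycle 5: W1.I2
cycle 6: idle
cycle 7: W0.I3
cycle 8: W0.I4
cycle 9: idle
cycle 10: W1.I3

Answer: 11 cycles, utilization 9/11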